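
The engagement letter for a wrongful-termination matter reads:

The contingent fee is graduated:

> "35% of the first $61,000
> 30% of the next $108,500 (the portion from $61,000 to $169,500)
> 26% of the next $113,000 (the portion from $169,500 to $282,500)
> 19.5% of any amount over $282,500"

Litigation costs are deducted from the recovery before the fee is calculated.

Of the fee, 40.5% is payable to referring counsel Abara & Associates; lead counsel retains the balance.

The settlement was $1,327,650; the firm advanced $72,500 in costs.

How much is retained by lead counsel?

Fee base (net of costs): $1,327,650 − $72,500 = $1,255,150
First $61,000 at 35% = $21,350.00
Next $108,500 at 30% = $32,550.00
Next $113,000 at 26% = $29,380.00
Remaining $972,650 at 19.5% = $189,666.75
Fee: $21,350.00 + $32,550.00 + $29,380.00 + $189,666.75 = $272,946.75
Referral share: 40.5% of $272,946.75 = $110,543.43; lead counsel retains $272,946.75 − $110,543.43 = $162,403.32.

$162,403.32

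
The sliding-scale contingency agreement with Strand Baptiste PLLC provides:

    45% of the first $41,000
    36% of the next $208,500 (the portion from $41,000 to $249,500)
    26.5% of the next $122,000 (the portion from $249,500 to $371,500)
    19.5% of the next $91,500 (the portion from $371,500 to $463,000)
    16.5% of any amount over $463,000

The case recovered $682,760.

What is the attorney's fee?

First $41,000 at 45% = $18,450.00
Next $208,500 at 36% = $75,060.00
Next $122,000 at 26.5% = $32,330.00
Next $91,500 at 19.5% = $17,842.50
Remaining $219,760 at 16.5% = $36,260.40
Fee: $18,450.00 + $75,060.00 + $32,330.00 + $17,842.50 + $36,260.40 = $179,942.90

$179,942.90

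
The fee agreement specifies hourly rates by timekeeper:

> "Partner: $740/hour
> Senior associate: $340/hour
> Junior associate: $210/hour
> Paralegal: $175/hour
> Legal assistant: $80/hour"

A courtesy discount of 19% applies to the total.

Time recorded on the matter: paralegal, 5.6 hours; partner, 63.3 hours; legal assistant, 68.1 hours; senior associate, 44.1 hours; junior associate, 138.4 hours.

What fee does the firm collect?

Partner: 63.3 × $740 = $46,842.00
Senior associate: 44.1 × $340 = $14,994.00
Junior associate: 138.4 × $210 = $29,064.00
Paralegal: 5.6 × $175 = $980.00
Legal assistant: 68.1 × $80 = $5,448.00
Subtotal: $97,328.00
Less 19% discount: −$18,492.32
Total: $97,328.00 − $18,492.32 = $78,835.68

$78,835.68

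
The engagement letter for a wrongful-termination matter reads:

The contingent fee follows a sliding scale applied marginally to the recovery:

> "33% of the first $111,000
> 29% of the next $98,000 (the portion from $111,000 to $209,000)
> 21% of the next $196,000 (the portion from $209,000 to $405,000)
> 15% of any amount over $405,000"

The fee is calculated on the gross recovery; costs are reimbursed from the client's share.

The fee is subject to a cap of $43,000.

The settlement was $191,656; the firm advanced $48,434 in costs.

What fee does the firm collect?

Fee base is the gross recovery, $191,656; costs are reimbursed separately.
First $111,000 at 33% = $36,630.00
Remaining $80,656 at 29% = $23,390.24
Fee: $36,630.00 + $23,390.24 = $60,020.24
$60,020.24 exceeds the $43,000 cap, so the fee is capped at $43,000.00.

$43,000.00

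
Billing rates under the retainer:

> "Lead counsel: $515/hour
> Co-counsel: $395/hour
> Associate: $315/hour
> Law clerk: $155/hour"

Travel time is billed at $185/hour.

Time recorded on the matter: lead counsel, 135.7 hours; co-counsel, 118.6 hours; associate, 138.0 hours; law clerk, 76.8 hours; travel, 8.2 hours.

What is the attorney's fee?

$173,623.50

Lead counsel: 135.7 × $515 = $69,885.50
Co-counsel: 118.6 × $395 = $46,847.00
Associate: 138.0 × $315 = $43,470.00
Law clerk: 76.8 × $155 = $11,904.00
Subtotal: $69,885.50 + $46,847.00 + $43,470.00 + $11,904.00 = $172,106.50
Travel: 8.2 × $185 = $1,517.00
Total: $172,106.50 + $1,517.00 = $173,623.50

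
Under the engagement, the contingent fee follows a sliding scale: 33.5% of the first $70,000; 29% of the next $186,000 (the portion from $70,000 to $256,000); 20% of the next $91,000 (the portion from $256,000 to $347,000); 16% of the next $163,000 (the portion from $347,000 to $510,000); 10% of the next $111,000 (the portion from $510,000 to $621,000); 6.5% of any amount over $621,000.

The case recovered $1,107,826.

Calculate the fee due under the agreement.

$164,413.69

First $70,000 at 33.5% = $23,450.00
Next $186,000 at 29% = $53,940.00
Next $91,000 at 20% = $18,200.00
Next $163,000 at 16% = $26,080.00
Next $111,000 at 10% = $11,100.00
Remaining $486,826 at 6.5% = $31,643.69
Fee: $23,450.00 + $53,940.00 + $18,200.00 + $26,080.00 + $11,100.00 + $31,643.69 = $164,413.69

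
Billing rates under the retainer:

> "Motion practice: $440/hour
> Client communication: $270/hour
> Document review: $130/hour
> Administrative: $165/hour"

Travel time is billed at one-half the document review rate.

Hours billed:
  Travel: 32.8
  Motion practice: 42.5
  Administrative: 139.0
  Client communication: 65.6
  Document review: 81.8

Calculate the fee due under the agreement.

$72,113.00

Motion practice: 42.5 × $440 = $18,700.00
Client communication: 65.6 × $270 = $17,712.00
Document review: 81.8 × $130 = $10,634.00
Administrative: 139.0 × $165 = $22,935.00
Subtotal: $18,700.00 + $17,712.00 + $10,634.00 + $22,935.00 = $69,981.00
Travel: 32.8 × ($130 ÷ 2) = 32.8 × $65.00 = $2,132.00
Total: $69,981.00 + $2,132.00 = $72,113.00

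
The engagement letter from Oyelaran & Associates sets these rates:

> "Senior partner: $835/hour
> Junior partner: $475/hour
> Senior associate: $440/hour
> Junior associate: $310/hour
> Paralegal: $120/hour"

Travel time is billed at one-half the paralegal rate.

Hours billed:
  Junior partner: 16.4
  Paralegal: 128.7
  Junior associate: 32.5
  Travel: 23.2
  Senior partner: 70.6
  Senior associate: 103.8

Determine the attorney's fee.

$139,324.00

Senior partner: 70.6 × $835 = $58,951.00
Junior partner: 16.4 × $475 = $7,790.00
Senior associate: 103.8 × $440 = $45,672.00
Junior associate: 32.5 × $310 = $10,075.00
Paralegal: 128.7 × $120 = $15,444.00
Subtotal: $58,951.00 + $7,790.00 + $45,672.00 + $10,075.00 + $15,444.00 = $137,932.00
Travel: 23.2 × ($120 ÷ 2) = 23.2 × $60.00 = $1,392.00
Total: $137,932.00 + $1,392.00 = $139,324.00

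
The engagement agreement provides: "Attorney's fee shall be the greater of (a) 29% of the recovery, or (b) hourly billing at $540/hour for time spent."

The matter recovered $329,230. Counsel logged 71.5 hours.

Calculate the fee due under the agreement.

$95,476.70

(a) 29% of $329,230 = $95,476.70
(b) 71.5 × $540 = $38,610.00
The greater is (a): $95,476.70.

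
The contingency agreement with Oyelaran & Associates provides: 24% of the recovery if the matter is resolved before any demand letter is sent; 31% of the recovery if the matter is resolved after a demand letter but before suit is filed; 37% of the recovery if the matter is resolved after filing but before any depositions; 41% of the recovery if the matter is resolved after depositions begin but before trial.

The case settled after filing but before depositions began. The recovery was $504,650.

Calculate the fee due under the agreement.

The matter settled after filing but before depositions began, so the 37% rate applies.
$504,650 × 37% = $186,720.50

$186,720.50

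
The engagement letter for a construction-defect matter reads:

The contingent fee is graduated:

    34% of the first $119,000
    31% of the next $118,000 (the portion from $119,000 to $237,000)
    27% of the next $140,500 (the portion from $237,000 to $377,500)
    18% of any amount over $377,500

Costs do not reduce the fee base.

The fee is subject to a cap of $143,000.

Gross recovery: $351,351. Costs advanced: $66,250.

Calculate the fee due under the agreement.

$107,914.77

Fee base is the gross recovery, $351,351; costs are reimbursed separately.
First $119,000 at 34% = $40,460.00
Next $118,000 at 31% = $36,580.00
Remaining $114,351 at 27% = $30,874.77
Fee: $40,460.00 + $36,580.00 + $30,874.77 = $107,914.77
$107,914.77 is under the $143,000 cap.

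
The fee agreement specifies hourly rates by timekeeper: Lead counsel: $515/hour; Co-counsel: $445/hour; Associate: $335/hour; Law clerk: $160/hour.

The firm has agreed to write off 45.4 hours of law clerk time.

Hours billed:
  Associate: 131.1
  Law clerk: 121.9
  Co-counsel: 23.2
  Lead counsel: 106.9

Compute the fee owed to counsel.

Lead counsel: 106.9 × $515 = $55,053.50
Co-counsel: 23.2 × $445 = $10,324.00
Associate: 131.1 × $335 = $43,918.50
Law clerk: 121.9 × $160 = $19,504.00
Subtotal: $128,800.00
Write-off: 45.4 × $160 = $7,264.00
Total: $128,800.00 − $7,264.00 = $121,536.00

$121,536.00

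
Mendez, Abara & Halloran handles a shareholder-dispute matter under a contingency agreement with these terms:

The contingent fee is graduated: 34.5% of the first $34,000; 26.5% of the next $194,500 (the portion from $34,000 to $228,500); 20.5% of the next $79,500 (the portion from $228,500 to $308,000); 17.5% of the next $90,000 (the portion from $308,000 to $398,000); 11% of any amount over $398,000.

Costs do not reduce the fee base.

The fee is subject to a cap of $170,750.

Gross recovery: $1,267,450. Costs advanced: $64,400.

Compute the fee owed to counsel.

$170,750.00

Fee base is the gross recovery, $1,267,450; costs are reimbursed separately.
First $34,000 at 34.5% = $11,730.00
Next $194,500 at 26.5% = $51,542.50
Next $79,500 at 20.5% = $16,297.50
Next $90,000 at 17.5% = $15,750.00
Remaining $869,450 at 11% = $95,639.50
Fee: $11,730.00 + $51,542.50 + $16,297.50 + $15,750.00 + $95,639.50 = $190,959.50
$190,959.50 exceeds the $170,750 cap, so the fee is capped at $170,750.00.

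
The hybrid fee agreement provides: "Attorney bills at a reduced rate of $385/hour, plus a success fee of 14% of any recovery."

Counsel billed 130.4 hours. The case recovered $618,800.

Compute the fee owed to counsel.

Hourly: 130.4 × $385 = $50,204.00
Success fee: 14% of $618,800 = $86,632.00
Total: $50,204.00 + $86,632.00 = $136,836.00

$136,836.00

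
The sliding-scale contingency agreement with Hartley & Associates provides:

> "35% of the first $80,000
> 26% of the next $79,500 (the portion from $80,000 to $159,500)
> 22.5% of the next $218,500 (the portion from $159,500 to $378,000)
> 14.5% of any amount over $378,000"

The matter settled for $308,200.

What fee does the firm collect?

$82,127.50

First $80,000 at 35% = $28,000.00
Next $79,500 at 26% = $20,670.00
Remaining $148,700 at 22.5% = $33,457.50
Fee: $28,000.00 + $20,670.00 + $33,457.50 = $82,127.50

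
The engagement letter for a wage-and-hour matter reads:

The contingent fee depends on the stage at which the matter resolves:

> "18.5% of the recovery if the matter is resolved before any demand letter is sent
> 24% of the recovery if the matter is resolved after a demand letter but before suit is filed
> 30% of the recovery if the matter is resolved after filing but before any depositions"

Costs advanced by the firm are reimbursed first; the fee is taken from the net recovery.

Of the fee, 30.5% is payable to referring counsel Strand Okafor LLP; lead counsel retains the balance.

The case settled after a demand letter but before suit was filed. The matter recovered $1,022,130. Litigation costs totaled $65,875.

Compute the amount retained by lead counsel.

$159,503.33

Fee base (net of costs): $1,022,130 − $65,875 = $956,255
The matter settled after a demand letter but before suit was filed, so the 24% rate applies.
$956,255 × 24% = $229,501.20
Referral share: 30.5% of $229,501.20 = $69,997.87; lead counsel retains $229,501.20 − $69,997.87 = $159,503.33.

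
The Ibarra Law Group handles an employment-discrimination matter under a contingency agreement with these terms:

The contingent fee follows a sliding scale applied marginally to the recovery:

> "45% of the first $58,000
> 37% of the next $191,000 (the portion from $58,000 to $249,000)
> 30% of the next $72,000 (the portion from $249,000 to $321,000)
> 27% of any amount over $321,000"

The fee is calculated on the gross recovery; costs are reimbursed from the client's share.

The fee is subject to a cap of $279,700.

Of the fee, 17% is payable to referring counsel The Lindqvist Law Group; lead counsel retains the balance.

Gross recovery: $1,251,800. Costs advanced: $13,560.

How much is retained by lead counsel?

$232,151.00

Fee base is the gross recovery, $1,251,800; costs are reimbursed separately.
First $58,000 at 45% = $26,100.00
Next $191,000 at 37% = $70,670.00
Next $72,000 at 30% = $21,600.00
Remaining $930,800 at 27% = $251,316.00
Fee: $26,100.00 + $70,670.00 + $21,600.00 + $251,316.00 = $369,686.00
$369,686.00 exceeds the $279,700 cap, so the fee is capped at $279,700.00.
Referral share: 17% of $279,700.00 = $47,549.00; lead counsel retains $279,700.00 − $47,549.00 = $232,151.00.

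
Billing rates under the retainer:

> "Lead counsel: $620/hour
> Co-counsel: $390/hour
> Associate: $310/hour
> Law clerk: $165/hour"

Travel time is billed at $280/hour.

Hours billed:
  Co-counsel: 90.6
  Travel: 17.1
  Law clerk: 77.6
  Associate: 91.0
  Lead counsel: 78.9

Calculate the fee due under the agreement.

$130,054.00

Lead counsel: 78.9 × $620 = $48,918.00
Co-counsel: 90.6 × $390 = $35,334.00
Associate: 91.0 × $310 = $28,210.00
Law clerk: 77.6 × $165 = $12,804.00
Subtotal: $48,918.00 + $35,334.00 + $28,210.00 + $12,804.00 = $125,266.00
Travel: 17.1 × $280 = $4,788.00
Total: $125,266.00 + $4,788.00 = $130,054.00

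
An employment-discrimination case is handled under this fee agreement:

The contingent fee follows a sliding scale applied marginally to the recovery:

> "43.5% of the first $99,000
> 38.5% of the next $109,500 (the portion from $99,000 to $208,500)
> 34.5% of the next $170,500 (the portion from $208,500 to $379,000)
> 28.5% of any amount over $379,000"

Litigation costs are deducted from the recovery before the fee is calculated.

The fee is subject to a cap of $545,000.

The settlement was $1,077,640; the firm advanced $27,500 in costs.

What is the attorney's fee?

$335,319.90

Fee base (net of costs): $1,077,640 − $27,500 = $1,050,140
First $99,000 at 43.5% = $43,065.00
Next $109,500 at 38.5% = $42,157.50
Next $170,500 at 34.5% = $58,822.50
Remaining $671,140 at 28.5% = $191,274.90
Fee: $43,065.00 + $42,157.50 + $58,822.50 + $191,274.90 = $335,319.90
$335,319.90 is under the $545,000 cap.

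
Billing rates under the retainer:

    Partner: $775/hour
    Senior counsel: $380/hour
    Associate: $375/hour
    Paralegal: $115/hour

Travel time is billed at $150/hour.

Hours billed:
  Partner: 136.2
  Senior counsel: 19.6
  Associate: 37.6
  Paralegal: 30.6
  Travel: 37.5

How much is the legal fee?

$136,247.00

Partner: 136.2 × $775 = $105,555.00
Senior counsel: 19.6 × $380 = $7,448.00
Associate: 37.6 × $375 = $14,100.00
Paralegal: 30.6 × $115 = $3,519.00
Subtotal: $105,555.00 + $7,448.00 + $14,100.00 + $3,519.00 = $130,622.00
Travel: 37.5 × $150 = $5,625.00
Total: $130,622.00 + $5,625.00 = $136,247.00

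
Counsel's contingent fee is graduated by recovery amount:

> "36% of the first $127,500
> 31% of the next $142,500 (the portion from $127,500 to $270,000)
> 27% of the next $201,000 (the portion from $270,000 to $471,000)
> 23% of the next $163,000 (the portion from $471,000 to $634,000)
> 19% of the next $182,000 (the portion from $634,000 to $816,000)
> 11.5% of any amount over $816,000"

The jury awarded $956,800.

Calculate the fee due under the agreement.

$232,607.00

First $127,500 at 36% = $45,900.00
Next $142,500 at 31% = $44,175.00
Next $201,000 at 27% = $54,270.00
Next $163,000 at 23% = $37,490.00
Next $182,000 at 19% = $34,580.00
Remaining $140,800 at 11.5% = $16,192.00
Fee: $45,900.00 + $44,175.00 + $54,270.00 + $37,490.00 + $34,580.00 + $16,192.00 = $232,607.00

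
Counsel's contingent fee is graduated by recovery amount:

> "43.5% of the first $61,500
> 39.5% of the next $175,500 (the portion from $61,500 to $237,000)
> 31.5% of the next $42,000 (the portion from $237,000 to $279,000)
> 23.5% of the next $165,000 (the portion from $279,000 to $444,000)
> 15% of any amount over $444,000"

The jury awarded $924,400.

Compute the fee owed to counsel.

$220,140.00

First $61,500 at 43.5% = $26,752.50
Next $175,500 at 39.5% = $69,322.50
Next $42,000 at 31.5% = $13,230.00
Next $165,000 at 23.5% = $38,775.00
Remaining $480,400 at 15% = $72,060.00
Fee: $26,752.50 + $69,322.50 + $13,230.00 + $38,775.00 + $72,060.00 = $220,140.00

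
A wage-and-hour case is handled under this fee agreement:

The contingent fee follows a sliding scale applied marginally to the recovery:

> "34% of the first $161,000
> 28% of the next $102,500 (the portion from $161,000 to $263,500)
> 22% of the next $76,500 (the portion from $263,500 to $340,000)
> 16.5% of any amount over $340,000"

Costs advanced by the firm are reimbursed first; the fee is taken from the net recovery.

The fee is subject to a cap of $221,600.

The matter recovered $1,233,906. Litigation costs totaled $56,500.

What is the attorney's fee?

Fee base (net of costs): $1,233,906 − $56,500 = $1,177,406
First $161,000 at 34% = $54,740.00
Next $102,500 at 28% = $28,700.00
Next $76,500 at 22% = $16,830.00
Remaining $837,406 at 16.5% = $138,171.99
Fee: $54,740.00 + $28,700.00 + $16,830.00 + $138,171.99 = $238,441.99
$238,441.99 exceeds the $221,600 cap, so the fee is capped at $221,600.00.

$221,600.00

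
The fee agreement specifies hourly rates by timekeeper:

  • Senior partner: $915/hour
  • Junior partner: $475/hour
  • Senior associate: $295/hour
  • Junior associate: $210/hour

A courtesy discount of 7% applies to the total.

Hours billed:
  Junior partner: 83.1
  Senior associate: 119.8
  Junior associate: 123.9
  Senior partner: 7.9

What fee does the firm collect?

$100,496.73

Senior partner: 7.9 × $915 = $7,228.50
Junior partner: 83.1 × $475 = $39,472.50
Senior associate: 119.8 × $295 = $35,341.00
Junior associate: 123.9 × $210 = $26,019.00
Subtotal: $108,061.00
Less 7% discount: −$7,564.27
Total: $108,061.00 − $7,564.27 = $100,496.73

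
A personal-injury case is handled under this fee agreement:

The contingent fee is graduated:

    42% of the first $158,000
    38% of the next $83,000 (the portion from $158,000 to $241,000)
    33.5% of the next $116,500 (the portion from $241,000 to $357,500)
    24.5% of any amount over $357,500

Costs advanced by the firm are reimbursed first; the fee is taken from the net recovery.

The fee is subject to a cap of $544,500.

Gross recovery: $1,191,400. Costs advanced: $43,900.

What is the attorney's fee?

Fee base (net of costs): $1,191,400 − $43,900 = $1,147,500
First $158,000 at 42% = $66,360.00
Next $83,000 at 38% = $31,540.00
Next $116,500 at 33.5% = $39,027.50
Remaining $790,000 at 24.5% = $193,550.00
Fee: $66,360.00 + $31,540.00 + $39,027.50 + $193,550.00 = $330,477.50
$330,477.50 is under the $544,500 cap.

$330,477.50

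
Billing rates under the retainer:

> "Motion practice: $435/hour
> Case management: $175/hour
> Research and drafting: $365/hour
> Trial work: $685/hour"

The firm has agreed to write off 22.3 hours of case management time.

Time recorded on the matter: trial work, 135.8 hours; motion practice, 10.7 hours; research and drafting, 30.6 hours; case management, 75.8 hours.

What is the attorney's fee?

$118,209.00

Motion practice: 10.7 × $435 = $4,654.50
Case management: 75.8 × $175 = $13,265.00
Research and drafting: 30.6 × $365 = $11,169.00
Trial work: 135.8 × $685 = $93,023.00
Subtotal: $122,111.50
Write-off: 22.3 × $175 = $3,902.50
Total: $122,111.50 − $3,902.50 = $118,209.00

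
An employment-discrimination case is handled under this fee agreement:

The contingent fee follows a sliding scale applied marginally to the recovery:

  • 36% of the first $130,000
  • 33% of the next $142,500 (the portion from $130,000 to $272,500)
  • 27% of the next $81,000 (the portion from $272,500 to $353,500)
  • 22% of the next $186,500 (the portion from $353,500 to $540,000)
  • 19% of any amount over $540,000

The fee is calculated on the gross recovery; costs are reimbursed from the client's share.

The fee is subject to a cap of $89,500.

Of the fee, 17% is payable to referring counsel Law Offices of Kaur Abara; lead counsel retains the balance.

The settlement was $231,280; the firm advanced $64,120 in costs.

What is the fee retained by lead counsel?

Fee base is the gross recovery, $231,280; costs are reimbursed separately.
First $130,000 at 36% = $46,800.00
Remaining $101,280 at 33% = $33,422.40
Fee: $46,800.00 + $33,422.40 = $80,222.40
$80,222.40 is under the $89,500 cap.
Referral share: 17% of $80,222.40 = $13,637.81; lead counsel retains $80,222.40 − $13,637.81 = $66,584.59.

$66,584.59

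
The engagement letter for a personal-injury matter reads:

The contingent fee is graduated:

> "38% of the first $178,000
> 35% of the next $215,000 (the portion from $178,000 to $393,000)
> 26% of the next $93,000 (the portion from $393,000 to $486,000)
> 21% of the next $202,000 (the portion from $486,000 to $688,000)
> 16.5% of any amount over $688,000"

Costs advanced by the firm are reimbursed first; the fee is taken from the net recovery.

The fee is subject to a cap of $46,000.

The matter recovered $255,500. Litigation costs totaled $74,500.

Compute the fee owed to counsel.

Fee base (net of costs): $255,500 − $74,500 = $181,000
First $178,000 at 38% = $67,640.00
Remaining $3,000 at 35% = $1,050.00
Fee: $67,640.00 + $1,050.00 = $68,690.00
$68,690.00 exceeds the $46,000 cap, so the fee is capped at $46,000.00.

$46,000.00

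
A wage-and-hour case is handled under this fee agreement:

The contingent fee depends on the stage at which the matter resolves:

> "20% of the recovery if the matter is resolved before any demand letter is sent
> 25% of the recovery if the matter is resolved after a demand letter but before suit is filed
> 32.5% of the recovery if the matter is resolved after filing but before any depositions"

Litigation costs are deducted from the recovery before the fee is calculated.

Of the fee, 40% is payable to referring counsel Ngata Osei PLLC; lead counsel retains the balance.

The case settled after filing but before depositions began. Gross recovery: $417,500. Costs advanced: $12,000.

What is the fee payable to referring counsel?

$52,715.00

Fee base (net of costs): $417,500 − $12,000 = $405,500
The matter settled after filing but before depositions began, so the 32.5% rate applies.
$405,500 × 32.5% = $131,787.50
Referral share: 40% of $131,787.50 = $52,715.00; lead counsel retains $131,787.50 − $52,715.00 = $79,072.50.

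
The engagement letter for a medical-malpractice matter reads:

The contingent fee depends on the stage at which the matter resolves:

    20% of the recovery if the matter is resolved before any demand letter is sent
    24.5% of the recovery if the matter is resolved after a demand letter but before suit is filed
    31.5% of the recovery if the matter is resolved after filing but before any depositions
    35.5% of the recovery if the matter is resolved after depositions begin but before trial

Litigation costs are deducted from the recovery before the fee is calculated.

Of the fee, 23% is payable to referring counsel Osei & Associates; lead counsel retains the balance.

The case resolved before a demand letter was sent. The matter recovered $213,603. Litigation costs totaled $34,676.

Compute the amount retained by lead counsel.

Fee base (net of costs): $213,603 − $34,676 = $178,927
The matter resolved before a demand letter was sent, so the 20% rate applies.
$178,927 × 20% = $35,785.40
Referral share: 23% of $35,785.40 = $8,230.64; lead counsel retains $35,785.40 − $8,230.64 = $27,554.76.

$27,554.76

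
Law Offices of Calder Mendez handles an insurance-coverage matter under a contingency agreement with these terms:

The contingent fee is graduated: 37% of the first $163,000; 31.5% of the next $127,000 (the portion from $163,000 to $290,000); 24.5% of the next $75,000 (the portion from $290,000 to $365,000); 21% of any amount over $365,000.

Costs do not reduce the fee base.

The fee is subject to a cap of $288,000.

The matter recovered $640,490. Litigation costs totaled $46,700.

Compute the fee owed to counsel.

Fee base is the gross recovery, $640,490; costs are reimbursed separately.
First $163,000 at 37% = $60,310.00
Next $127,000 at 31.5% = $40,005.00
Next $75,000 at 24.5% = $18,375.00
Remaining $275,490 at 21% = $57,852.90
Fee: $60,310.00 + $40,005.00 + $18,375.00 + $57,852.90 = $176,542.90
$176,542.90 is under the $288,000 cap.

$176,542.90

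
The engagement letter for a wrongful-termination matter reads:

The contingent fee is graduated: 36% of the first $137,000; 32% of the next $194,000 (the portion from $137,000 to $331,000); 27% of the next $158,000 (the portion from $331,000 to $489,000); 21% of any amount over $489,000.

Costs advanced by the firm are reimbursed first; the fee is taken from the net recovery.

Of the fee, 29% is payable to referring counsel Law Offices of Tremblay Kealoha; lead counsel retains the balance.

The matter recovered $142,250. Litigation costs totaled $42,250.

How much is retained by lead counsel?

Fee base (net of costs): $142,250 − $42,250 = $100,000
First $100,000 at 36% = $36,000.00
Referral share: 29% of $36,000.00 = $10,440.00; lead counsel retains $36,000.00 − $10,440.00 = $25,560.00.

$25,560.00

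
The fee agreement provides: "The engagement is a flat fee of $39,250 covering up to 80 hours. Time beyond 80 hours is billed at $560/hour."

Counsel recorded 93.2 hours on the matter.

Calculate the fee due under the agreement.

$46,642.00

Flat fee: $39,250.00
Excess hours: 93.2 − 80 = 13.2
Overrun: 13.2 × $560 = $7,392.00
Total: $39,250.00 + $7,392.00 = $46,642.00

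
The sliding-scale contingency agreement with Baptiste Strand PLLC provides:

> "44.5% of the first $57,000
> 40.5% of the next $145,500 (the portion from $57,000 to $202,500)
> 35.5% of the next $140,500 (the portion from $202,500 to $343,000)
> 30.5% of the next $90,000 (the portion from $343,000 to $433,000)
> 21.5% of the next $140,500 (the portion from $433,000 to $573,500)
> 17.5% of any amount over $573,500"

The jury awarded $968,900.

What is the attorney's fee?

$261,022.50

First $57,000 at 44.5% = $25,365.00
Next $145,500 at 40.5% = $58,927.50
Next $140,500 at 35.5% = $49,877.50
Next $90,000 at 30.5% = $27,450.00
Next $140,500 at 21.5% = $30,207.50
Remaining $395,400 at 17.5% = $69,195.00
Fee: $25,365.00 + $58,927.50 + $49,877.50 + $27,450.00 + $30,207.50 + $69,195.00 = $261,022.50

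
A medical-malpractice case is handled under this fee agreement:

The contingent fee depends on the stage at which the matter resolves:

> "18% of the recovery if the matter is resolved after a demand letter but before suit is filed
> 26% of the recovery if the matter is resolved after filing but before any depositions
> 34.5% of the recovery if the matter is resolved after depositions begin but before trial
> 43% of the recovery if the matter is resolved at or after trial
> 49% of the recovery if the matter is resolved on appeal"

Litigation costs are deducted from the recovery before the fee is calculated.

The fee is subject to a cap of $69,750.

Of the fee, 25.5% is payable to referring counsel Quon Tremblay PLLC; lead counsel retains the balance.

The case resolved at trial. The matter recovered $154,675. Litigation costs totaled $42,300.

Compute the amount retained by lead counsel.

$35,999.33

Fee base (net of costs): $154,675 − $42,300 = $112,375
The matter resolved at trial, so the 43% rate applies.
$112,375 × 43% = $48,321.25
$48,321.25 is under the $69,750 cap.
Referral share: 25.5% of $48,321.25 = $12,321.92; lead counsel retains $48,321.25 − $12,321.92 = $35,999.33.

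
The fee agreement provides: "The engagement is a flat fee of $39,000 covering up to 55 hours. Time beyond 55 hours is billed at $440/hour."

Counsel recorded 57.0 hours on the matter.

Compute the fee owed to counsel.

$39,880.00

Flat fee: $39,000.00
Excess hours: 57.0 − 55 = 2.0
Overrun: 2.0 × $440 = $880.00
Total: $39,000.00 + $880.00 = $39,880.00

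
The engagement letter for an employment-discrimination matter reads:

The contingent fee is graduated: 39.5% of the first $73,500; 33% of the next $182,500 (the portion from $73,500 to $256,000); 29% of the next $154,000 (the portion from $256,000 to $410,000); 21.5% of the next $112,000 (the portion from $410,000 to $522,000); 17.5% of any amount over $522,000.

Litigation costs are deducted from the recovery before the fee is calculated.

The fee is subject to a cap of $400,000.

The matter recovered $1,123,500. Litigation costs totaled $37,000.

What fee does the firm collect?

$256,785.00

Fee base (net of costs): $1,123,500 − $37,000 = $1,086,500
First $73,500 at 39.5% = $29,032.50
Next $182,500 at 33% = $60,225.00
Next $154,000 at 29% = $44,660.00
Next $112,000 at 21.5% = $24,080.00
Remaining $564,500 at 17.5% = $98,787.50
Fee: $29,032.50 + $60,225.00 + $44,660.00 + $24,080.00 + $98,787.50 = $256,785.00
$256,785.00 is under the $400,000 cap.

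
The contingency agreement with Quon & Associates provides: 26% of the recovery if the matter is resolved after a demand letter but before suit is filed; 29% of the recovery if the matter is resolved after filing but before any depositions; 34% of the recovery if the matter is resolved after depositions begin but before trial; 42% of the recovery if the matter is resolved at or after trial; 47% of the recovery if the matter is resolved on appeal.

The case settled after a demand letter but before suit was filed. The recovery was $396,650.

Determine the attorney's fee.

The matter settled after a demand letter but before suit was filed, so the 26% rate applies.
$396,650 × 26% = $103,129.00

$103,129.00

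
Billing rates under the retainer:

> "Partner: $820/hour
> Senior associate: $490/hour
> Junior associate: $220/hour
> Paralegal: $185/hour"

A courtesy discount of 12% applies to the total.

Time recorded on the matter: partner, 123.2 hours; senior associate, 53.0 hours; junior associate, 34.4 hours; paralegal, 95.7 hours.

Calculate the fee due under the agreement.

Partner: 123.2 × $820 = $101,024.00
Senior associate: 53.0 × $490 = $25,970.00
Junior associate: 34.4 × $220 = $7,568.00
Paralegal: 95.7 × $185 = $17,704.50
Subtotal: $152,266.50
Less 12% discount: −$18,271.98
Total: $152,266.50 − $18,271.98 = $133,994.52

$133,994.52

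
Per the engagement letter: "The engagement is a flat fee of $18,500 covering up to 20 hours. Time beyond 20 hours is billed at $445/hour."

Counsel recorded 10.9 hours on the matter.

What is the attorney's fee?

10.9 hours is within the 20-hour scope; only the flat fee applies.

$18,500.00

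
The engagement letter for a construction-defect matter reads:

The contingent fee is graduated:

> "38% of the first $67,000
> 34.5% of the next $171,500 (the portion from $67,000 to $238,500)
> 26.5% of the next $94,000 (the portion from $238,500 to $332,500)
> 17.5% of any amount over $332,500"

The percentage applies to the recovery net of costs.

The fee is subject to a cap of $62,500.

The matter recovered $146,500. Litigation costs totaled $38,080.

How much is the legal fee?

Fee base (net of costs): $146,500 − $38,080 = $108,420
First $67,000 at 38% = $25,460.00
Remaining $41,420 at 34.5% = $14,289.90
Fee: $25,460.00 + $14,289.90 = $39,749.90
$39,749.90 is under the $62,500 cap.

$39,749.90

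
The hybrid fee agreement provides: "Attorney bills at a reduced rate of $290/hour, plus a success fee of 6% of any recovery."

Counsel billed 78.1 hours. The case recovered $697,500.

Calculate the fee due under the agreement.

Hourly: 78.1 × $290 = $22,649.00
Success fee: 6% of $697,500 = $41,850.00
Total: $22,649.00 + $41,850.00 = $64,499.00

$64,499.00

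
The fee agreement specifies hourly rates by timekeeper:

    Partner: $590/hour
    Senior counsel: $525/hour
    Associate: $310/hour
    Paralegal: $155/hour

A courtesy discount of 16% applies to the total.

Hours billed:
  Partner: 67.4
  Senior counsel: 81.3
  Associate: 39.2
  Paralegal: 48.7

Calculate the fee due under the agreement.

Partner: 67.4 × $590 = $39,766.00
Senior counsel: 81.3 × $525 = $42,682.50
Associate: 39.2 × $310 = $12,152.00
Paralegal: 48.7 × $155 = $7,548.50
Subtotal: $102,149.00
Less 16% discount: −$16,343.84
Total: $102,149.00 − $16,343.84 = $85,805.16

$85,805.16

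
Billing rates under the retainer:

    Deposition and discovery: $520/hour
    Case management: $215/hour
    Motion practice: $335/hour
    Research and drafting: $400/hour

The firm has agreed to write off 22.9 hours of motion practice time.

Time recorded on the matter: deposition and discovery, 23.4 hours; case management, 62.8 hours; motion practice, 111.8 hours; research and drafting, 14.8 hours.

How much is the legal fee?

Deposition and discovery: 23.4 × $520 = $12,168.00
Case management: 62.8 × $215 = $13,502.00
Motion practice: 111.8 × $335 = $37,453.00
Research and drafting: 14.8 × $400 = $5,920.00
Subtotal: $69,043.00
Write-off: 22.9 × $335 = $7,671.50
Total: $69,043.00 − $7,671.50 = $61,371.50

$61,371.50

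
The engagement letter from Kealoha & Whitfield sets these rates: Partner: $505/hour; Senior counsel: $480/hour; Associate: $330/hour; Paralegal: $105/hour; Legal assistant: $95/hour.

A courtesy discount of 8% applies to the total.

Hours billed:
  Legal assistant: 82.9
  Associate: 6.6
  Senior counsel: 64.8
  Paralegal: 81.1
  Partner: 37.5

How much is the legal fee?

Partner: 37.5 × $505 = $18,937.50
Senior counsel: 64.8 × $480 = $31,104.00
Associate: 6.6 × $330 = $2,178.00
Paralegal: 81.1 × $105 = $8,515.50
Legal assistant: 82.9 × $95 = $7,875.50
Subtotal: $68,610.50
Less 8% discount: −$5,488.84
Total: $68,610.50 − $5,488.84 = $63,121.66

$63,121.66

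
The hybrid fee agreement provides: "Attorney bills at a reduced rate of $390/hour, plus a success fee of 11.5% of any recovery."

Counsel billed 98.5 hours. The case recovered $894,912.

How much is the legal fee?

$141,329.88

Hourly: 98.5 × $390 = $38,415.00
Success fee: 11.5% of $894,912 = $102,914.88
Total: $38,415.00 + $102,914.88 = $141,329.88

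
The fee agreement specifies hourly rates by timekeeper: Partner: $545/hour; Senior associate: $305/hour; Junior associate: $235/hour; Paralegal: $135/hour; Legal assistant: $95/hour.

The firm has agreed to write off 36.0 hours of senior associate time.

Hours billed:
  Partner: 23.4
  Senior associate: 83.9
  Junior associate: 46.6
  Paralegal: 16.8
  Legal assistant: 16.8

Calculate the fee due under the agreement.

$42,177.50

Partner: 23.4 × $545 = $12,753.00
Senior associate: 83.9 × $305 = $25,589.50
Junior associate: 46.6 × $235 = $10,951.00
Paralegal: 16.8 × $135 = $2,268.00
Legal assistant: 16.8 × $95 = $1,596.00
Subtotal: $53,157.50
Write-off: 36.0 × $305 = $10,980.00
Total: $53,157.50 − $10,980.00 = $42,177.50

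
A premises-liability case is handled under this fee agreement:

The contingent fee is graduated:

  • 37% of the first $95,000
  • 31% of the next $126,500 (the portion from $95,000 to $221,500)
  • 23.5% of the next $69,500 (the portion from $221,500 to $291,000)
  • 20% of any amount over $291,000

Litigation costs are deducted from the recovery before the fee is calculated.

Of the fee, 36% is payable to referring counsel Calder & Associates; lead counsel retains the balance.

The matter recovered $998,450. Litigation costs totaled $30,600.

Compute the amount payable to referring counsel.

Fee base (net of costs): $998,450 − $30,600 = $967,850
First $95,000 at 37% = $35,150.00
Next $126,500 at 31% = $39,215.00
Next $69,500 at 23.5% = $16,332.50
Remaining $676,850 at 20% = $135,370.00
Fee: $35,150.00 + $39,215.00 + $16,332.50 + $135,370.00 = $226,067.50
Referral share: 36% of $226,067.50 = $81,384.30; lead counsel retains $226,067.50 − $81,384.30 = $144,683.20.

$81,384.30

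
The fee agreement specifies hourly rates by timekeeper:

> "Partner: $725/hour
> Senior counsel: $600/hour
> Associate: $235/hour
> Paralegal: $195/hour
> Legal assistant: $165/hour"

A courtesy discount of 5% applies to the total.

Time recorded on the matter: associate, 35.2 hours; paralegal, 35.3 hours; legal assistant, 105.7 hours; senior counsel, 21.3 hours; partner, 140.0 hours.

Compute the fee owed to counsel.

$139,532.20

Partner: 140.0 × $725 = $101,500.00
Senior counsel: 21.3 × $600 = $12,780.00
Associate: 35.2 × $235 = $8,272.00
Paralegal: 35.3 × $195 = $6,883.50
Legal assistant: 105.7 × $165 = $17,440.50
Subtotal: $146,876.00
Less 5% discount: −$7,343.80
Total: $146,876.00 − $7,343.80 = $139,532.20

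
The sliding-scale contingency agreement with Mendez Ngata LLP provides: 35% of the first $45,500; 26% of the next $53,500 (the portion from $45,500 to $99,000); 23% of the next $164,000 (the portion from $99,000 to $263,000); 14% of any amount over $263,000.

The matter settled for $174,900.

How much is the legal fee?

$47,292.00

First $45,500 at 35% = $15,925.00
Next $53,500 at 26% = $13,910.00
Remaining $75,900 at 23% = $17,457.00
Fee: $15,925.00 + $13,910.00 + $17,457.00 = $47,292.00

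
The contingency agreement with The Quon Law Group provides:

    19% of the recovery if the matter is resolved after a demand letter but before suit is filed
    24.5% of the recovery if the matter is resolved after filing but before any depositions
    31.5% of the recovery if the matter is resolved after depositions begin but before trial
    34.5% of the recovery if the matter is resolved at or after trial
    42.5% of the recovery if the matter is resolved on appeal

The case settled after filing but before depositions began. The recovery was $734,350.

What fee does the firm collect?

$179,915.75

The matter settled after filing but before depositions began, so the 24.5% rate applies.
$734,350 × 24.5% = $179,915.75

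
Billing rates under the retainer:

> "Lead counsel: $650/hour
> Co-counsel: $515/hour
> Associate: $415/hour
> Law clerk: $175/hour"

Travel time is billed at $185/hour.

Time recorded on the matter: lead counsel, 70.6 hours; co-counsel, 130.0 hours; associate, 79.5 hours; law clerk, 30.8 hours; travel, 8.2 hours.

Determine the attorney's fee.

$152,739.50

Lead counsel: 70.6 × $650 = $45,890.00
Co-counsel: 130.0 × $515 = $66,950.00
Associate: 79.5 × $415 = $32,992.50
Law clerk: 30.8 × $175 = $5,390.00
Subtotal: $45,890.00 + $66,950.00 + $32,992.50 + $5,390.00 = $151,222.50
Travel: 8.2 × $185 = $1,517.00
Total: $151,222.50 + $1,517.00 = $152,739.50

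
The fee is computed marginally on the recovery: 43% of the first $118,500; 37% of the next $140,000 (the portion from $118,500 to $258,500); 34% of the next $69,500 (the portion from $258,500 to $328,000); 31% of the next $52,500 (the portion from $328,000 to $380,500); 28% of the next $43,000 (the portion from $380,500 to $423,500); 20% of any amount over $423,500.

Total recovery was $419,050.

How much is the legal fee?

First $118,500 at 43% = $50,955.00
Next $140,000 at 37% = $51,800.00
Next $69,500 at 34% = $23,630.00
Next $52,500 at 31% = $16,275.00
Remaining $38,550 at 28% = $10,794.00
Fee: $50,955.00 + $51,800.00 + $23,630.00 + $16,275.00 + $10,794.00 = $153,454.00

$153,454.00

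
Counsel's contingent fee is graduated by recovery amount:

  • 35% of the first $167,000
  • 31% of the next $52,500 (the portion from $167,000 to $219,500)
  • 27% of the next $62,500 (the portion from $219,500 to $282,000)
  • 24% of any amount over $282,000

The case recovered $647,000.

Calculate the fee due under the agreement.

$179,200.00

First $167,000 at 35% = $58,450.00
Next $52,500 at 31% = $16,275.00
Next $62,500 at 27% = $16,875.00
Remaining $365,000 at 24% = $87,600.00
Fee: $58,450.00 + $16,275.00 + $16,875.00 + $87,600.00 = $179,200.00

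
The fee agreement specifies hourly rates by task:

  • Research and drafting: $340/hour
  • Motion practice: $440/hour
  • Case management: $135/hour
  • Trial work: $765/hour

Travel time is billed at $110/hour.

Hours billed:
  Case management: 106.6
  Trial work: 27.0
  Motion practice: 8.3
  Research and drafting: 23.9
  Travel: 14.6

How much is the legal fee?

Research and drafting: 23.9 × $340 = $8,126.00
Motion practice: 8.3 × $440 = $3,652.00
Case management: 106.6 × $135 = $14,391.00
Trial work: 27.0 × $765 = $20,655.00
Subtotal: $8,126.00 + $3,652.00 + $14,391.00 + $20,655.00 = $46,824.00
Travel: 14.6 × $110 = $1,606.00
Total: $46,824.00 + $1,606.00 = $48,430.00

$48,430.00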